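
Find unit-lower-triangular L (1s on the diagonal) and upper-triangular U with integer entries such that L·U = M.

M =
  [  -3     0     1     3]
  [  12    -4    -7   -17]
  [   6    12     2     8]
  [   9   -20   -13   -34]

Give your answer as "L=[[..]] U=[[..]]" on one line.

L=[[1,0,0,0],[-4,1,0,0],[-2,-3,1,0],[-3,5,-1,1]] U=[[-3,0,1,3],[0,-4,-3,-5],[0,0,-5,-1],[0,0,0,-1]]

  row1 -= -4·row0 → [0,-4,-3,-5]
  row2 -= -2·row0 → [0,12,4,14]
  row3 -= -3·row0 → [0,-20,-10,-25]
  row2 -= -3·row1 → [0,0,-5,-1]
  row3 -= 5·row1 → [0,0,5,0]
  row3 -= -1·row2 → [0,0,0,-1]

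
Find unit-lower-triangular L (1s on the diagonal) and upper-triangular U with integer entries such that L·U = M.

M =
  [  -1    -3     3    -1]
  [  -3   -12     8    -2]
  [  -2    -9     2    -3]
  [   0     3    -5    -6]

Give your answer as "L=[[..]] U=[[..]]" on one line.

L=[[1,0,0,0],[3,1,0,0],[2,1,1,0],[0,-1,2,1]] U=[[-1,-3,3,-1],[0,-3,-1,1],[0,0,-3,-2],[0,0,0,-1]]

  row1 -= 3·row0 → [0,-3,-1,1]
  row2 -= 2·row0 → [0,-3,-4,-1]
  row3 -= 0·row0 → [0,3,-5,-6]
  row2 -= 1·row1 → [0,0,-3,-2]
  row3 -= -1·row1 → [0,0,-6,-5]
  row3 -= 2·row2 → [0,0,0,-1]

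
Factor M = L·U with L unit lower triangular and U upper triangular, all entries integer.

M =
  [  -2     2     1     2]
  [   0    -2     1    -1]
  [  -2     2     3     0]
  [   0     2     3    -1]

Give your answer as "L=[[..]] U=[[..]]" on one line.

  row1 -= 0·row0 → [0,-2,1,-1]
  row2 -= 1·row0 → [0,0,2,-2]
  row3 -= 0·row0 → [0,2,3,-1]
  row2 -= 0·row1 → [0,0,2,-2]
  row3 -= -1·row1 → [0,0,4,-2]
  row3 -= 2·row2 → [0,0,0,2]

L=[[1,0,0,0],[0,1,0,0],[1,0,1,0],[0,-1,2,1]] U=[[-2,2,1,2],[0,-2,1,-1],[0,0,2,-2],[0,0,0,2]]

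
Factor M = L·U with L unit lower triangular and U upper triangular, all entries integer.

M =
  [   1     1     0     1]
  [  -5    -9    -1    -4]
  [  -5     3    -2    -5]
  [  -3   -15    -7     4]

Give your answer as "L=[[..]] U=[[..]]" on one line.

L=[[1,0,0,0],[-5,1,0,0],[-5,-2,1,0],[-3,3,1,1]] U=[[1,1,0,1],[0,-4,-1,1],[0,0,-4,2],[0,0,0,2]]

  row1 -= -5·row0 → [0,-4,-1,1]
  row2 -= -5·row0 → [0,8,-2,0]
  row3 -= -3·row0 → [0,-12,-7,7]
  row2 -= -2·row1 → [0,0,-4,2]
  row3 -= 3·row1 → [0,0,-4,4]
  row3 -= 1·row2 → [0,0,0,2]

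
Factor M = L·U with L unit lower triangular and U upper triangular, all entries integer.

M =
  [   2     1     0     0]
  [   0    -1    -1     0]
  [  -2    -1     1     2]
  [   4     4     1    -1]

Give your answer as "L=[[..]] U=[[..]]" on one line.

  R1 -= 0·R0 → [0,-1,-1,0]
  R2 -= -1·R0 → [0,0,1,2]
  R3 -= 2·R0 → [0,2,1,-1]
  R2 -= 0·R1 → [0,0,1,2]
  R3 -= -2·R1 → [0,0,-1,-1]
  R3 -= -1·R2 → [0,0,0,1]

L=[[1,0,0,0],[0,1,0,0],[-1,0,1,0],[2,-2,-1,1]] U=[[2,1,0,0],[0,-1,-1,0],[0,0,1,2],[0,0,0,1]]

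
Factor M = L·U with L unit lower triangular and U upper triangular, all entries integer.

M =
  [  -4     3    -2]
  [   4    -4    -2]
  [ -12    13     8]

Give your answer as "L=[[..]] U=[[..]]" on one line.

L=[[1,0,0],[-1,1,0],[3,-4,1]] U=[[-4,3,-2],[0,-1,-4],[0,0,-2]]

  r1 -= -1·r0 → [0,-1,-4]
  r2 -= 3·r0 → [0,4,14]
  r2 -= -4·r1 → [0,0,-2]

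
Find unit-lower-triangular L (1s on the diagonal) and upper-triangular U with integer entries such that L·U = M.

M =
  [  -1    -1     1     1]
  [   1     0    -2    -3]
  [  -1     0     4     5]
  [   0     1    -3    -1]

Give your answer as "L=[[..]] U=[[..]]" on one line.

L=[[1,0,0,0],[-1,1,0,0],[1,-1,1,0],[0,-1,-2,1]] U=[[-1,-1,1,1],[0,-1,-1,-2],[0,0,2,2],[0,0,0,1]]

  row1 -= -1·row0 → [0,-1,-1,-2]
  row2 -= 1·row0 → [0,1,3,4]
  row3 -= 0·row0 → [0,1,-3,-1]
  row2 -= -1·row1 → [0,0,2,2]
  row3 -= -1·row1 → [0,0,-4,-3]
  row3 -= -2·row2 → [0,0,0,1]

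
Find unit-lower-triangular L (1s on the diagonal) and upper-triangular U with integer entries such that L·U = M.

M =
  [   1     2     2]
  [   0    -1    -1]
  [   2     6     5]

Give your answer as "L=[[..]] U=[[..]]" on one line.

L=[[1,0,0],[0,1,0],[2,-2,1]] U=[[1,2,2],[0,-1,-1],[0,0,-1]]

  R1 -= 0·R0 → [0,-1,-1]
  R2 -= 2·R0 → [0,2,1]
  R2 -= -2·R1 → [0,0,-1]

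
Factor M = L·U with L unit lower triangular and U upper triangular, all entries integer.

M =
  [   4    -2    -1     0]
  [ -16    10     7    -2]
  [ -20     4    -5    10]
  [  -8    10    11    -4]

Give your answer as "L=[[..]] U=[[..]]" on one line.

  R1 -= -4·R0 → [0,2,3,-2]
  R2 -= -5·R0 → [0,-6,-10,10]
  R3 -= -2·R0 → [0,6,9,-4]
  R2 -= -3·R1 → [0,0,-1,4]
  R3 -= 3·R1 → [0,0,0,2]
  R3 -= 0·R2 → [0,0,0,2]

L=[[1,0,0,0],[-4,1,0,0],[-5,-3,1,0],[-2,3,0,1]] U=[[4,-2,-1,0],[0,2,3,-2],[0,0,-1,4],[0,0,0,2]]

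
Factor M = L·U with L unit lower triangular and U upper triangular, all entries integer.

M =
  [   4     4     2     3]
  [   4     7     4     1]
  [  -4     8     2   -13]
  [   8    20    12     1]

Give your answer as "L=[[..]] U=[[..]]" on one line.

L=[[1,0,0,0],[1,1,0,0],[-1,4,1,0],[2,4,0,1]] U=[[4,4,2,3],[0,3,2,-2],[0,0,-4,-2],[0,0,0,3]]

  row1 -= 1·row0 → [0,3,2,-2]
  row2 -= -1·row0 → [0,12,4,-10]
  row3 -= 2·row0 → [0,12,8,-5]
  row2 -= 4·row1 → [0,0,-4,-2]
  row3 -= 4·row1 → [0,0,0,3]
  row3 -= 0·row2 → [0,0,0,3]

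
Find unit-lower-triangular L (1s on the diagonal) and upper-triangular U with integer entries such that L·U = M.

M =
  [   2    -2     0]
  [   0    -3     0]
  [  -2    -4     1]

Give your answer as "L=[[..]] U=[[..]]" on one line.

  row1 -= 0·row0 → [0,-3,0]
  row2 -= -1·row0 → [0,-6,1]
  row2 -= 2·row1 → [0,0,1]

L=[[1,0,0],[0,1,0],[-1,2,1]] U=[[2,-2,0],[0,-3,0],[0,0,1]]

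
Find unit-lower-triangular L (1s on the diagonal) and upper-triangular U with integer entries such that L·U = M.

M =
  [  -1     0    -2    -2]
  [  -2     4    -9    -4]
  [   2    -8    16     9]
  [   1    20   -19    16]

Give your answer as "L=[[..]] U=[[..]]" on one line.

  row1 -= 2·row0 → [0,4,-5,0]
  row2 -= -2·row0 → [0,-8,12,5]
  row3 -= -1·row0 → [0,20,-21,14]
  row2 -= -2·row1 → [0,0,2,5]
  row3 -= 5·row1 → [0,0,4,14]
  row3 -= 2·row2 → [0,0,0,4]

L=[[1,0,0,0],[2,1,0,0],[-2,-2,1,0],[-1,5,2,1]] U=[[-1,0,-2,-2],[0,4,-5,0],[0,0,2,5],[0,0,0,4]]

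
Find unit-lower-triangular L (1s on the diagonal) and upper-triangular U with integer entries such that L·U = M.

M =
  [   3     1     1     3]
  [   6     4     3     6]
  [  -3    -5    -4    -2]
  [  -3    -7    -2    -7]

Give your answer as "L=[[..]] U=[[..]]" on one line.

  row1 -= 2·row0 → [0,2,1,0]
  row2 -= -1·row0 → [0,-4,-3,1]
  row3 -= -1·row0 → [0,-6,-1,-4]
  row2 -= -2·row1 → [0,0,-1,1]
  row3 -= -3·row1 → [0,0,2,-4]
  row3 -= -2·row2 → [0,0,0,-2]

L=[[1,0,0,0],[2,1,0,0],[-1,-2,1,0],[-1,-3,-2,1]] U=[[3,1,1,3],[0,2,1,0],[0,0,-1,1],[0,0,0,-2]]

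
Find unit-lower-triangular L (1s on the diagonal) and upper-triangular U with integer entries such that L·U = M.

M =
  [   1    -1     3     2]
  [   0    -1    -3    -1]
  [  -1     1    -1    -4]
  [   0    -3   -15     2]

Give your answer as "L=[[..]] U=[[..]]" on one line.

L=[[1,0,0,0],[0,1,0,0],[-1,0,1,0],[0,3,-3,1]] U=[[1,-1,3,2],[0,-1,-3,-1],[0,0,2,-2],[0,0,0,-1]]

  row1 -= 0·row0 → [0,-1,-3,-1]
  row2 -= -1·row0 → [0,0,2,-2]
  row3 -= 0·row0 → [0,-3,-15,2]
  row2 -= 0·row1 → [0,0,2,-2]
  row3 -= 3·row1 → [0,0,-6,5]
  row3 -= -3·row2 → [0,0,0,-1]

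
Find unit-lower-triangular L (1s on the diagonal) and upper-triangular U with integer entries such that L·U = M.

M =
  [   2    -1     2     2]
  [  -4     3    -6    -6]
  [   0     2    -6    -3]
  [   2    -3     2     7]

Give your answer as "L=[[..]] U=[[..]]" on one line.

L=[[1,0,0,0],[-2,1,0,0],[0,2,1,0],[1,-2,2,1]] U=[[2,-1,2,2],[0,1,-2,-2],[0,0,-2,1],[0,0,0,-1]]

  r1 -= -2·r0 → [0,1,-2,-2]
  r2 -= 0·r0 → [0,2,-6,-3]
  r3 -= 1·r0 → [0,-2,0,5]
  r2 -= 2·r1 → [0,0,-2,1]
  r3 -= -2·r1 → [0,0,-4,1]
  r3 -= 2·r2 → [0,0,0,-1]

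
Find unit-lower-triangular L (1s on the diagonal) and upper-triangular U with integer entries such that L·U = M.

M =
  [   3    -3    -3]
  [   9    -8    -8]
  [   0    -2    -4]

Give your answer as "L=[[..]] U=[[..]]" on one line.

  R1 -= 3·R0 → [0,1,1]
  R2 -= 0·R0 → [0,-2,-4]
  R2 -= -2·R1 → [0,0,-2]

L=[[1,0,0],[3,1,0],[0,-2,1]] U=[[3,-3,-3],[0,1,1],[0,0,-2]]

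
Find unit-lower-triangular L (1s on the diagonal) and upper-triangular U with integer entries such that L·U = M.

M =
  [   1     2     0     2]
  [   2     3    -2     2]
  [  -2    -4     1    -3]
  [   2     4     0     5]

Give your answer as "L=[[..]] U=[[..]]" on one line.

  R1 -= 2·R0 → [0,-1,-2,-2]
  R2 -= -2·R0 → [0,0,1,1]
  R3 -= 2·R0 → [0,0,0,1]
  R2 -= 0·R1 → [0,0,1,1]
  R3 -= 0·R1 → [0,0,0,1]
  R3 -= 0·R2 → [0,0,0,1]

L=[[1,0,0,0],[2,1,0,0],[-2,0,1,0],[2,0,0,1]] U=[[1,2,0,2],[0,-1,-2,-2],[0,0,1,1],[0,0,0,1]]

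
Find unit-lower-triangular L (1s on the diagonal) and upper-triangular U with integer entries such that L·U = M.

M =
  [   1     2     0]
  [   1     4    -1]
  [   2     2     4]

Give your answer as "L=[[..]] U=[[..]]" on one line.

L=[[1,0,0],[1,1,0],[2,-1,1]] U=[[1,2,0],[0,2,-1],[0,0,3]]

  row1 -= 1·row0 → [0,2,-1]
  row2 -= 2·row0 → [0,-2,4]
  row2 -= -1·row1 → [0,0,3]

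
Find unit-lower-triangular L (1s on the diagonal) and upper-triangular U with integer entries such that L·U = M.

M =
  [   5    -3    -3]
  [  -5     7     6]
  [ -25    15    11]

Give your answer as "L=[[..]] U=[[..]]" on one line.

  row1 -= -1·row0 → [0,4,3]
  row2 -= -5·row0 → [0,0,-4]
  row2 -= 0·row1 → [0,0,-4]

L=[[1,0,0],[-1,1,0],[-5,0,1]] U=[[5,-3,-3],[0,4,3],[0,0,-4]]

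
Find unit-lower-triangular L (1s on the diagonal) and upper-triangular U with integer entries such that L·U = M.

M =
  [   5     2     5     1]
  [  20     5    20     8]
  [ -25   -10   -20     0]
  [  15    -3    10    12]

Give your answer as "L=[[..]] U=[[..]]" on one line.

L=[[1,0,0,0],[4,1,0,0],[-5,0,1,0],[3,3,-1,1]] U=[[5,2,5,1],[0,-3,0,4],[0,0,5,5],[0,0,0,2]]

  r1 -= 4·r0 → [0,-3,0,4]
  r2 -= -5·r0 → [0,0,5,5]
  r3 -= 3·r0 → [0,-9,-5,9]
  r2 -= 0·r1 → [0,0,5,5]
  r3 -= 3·r1 → [0,0,-5,-3]
  r3 -= -1·r2 → [0,0,0,2]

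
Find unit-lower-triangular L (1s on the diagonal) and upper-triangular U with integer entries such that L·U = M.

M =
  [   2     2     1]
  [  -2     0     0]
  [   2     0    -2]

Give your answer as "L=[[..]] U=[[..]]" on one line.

  r1 -= -1·r0 → [0,2,1]
  r2 -= 1·r0 → [0,-2,-3]
  r2 -= -1·r1 → [0,0,-2]

L=[[1,0,0],[-1,1,0],[1,-1,1]] U=[[2,2,1],[0,2,1],[0,0,-2]]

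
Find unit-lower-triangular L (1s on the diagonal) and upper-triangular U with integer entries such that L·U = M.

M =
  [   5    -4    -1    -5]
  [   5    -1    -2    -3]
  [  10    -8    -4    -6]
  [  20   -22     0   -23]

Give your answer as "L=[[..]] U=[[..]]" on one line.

L=[[1,0,0,0],[1,1,0,0],[2,0,1,0],[4,-2,-1,1]] U=[[5,-4,-1,-5],[0,3,-1,2],[0,0,-2,4],[0,0,0,5]]

  R1 -= 1·R0 → [0,3,-1,2]
  R2 -= 2·R0 → [0,0,-2,4]
  R3 -= 4·R0 → [0,-6,4,-3]
  R2 -= 0·R1 → [0,0,-2,4]
  R3 -= -2·R1 → [0,0,2,1]
  R3 -= -1·R2 → [0,0,0,5]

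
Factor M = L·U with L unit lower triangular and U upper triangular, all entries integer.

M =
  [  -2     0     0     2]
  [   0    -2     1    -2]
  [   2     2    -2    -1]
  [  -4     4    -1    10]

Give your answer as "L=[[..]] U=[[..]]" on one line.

L=[[1,0,0,0],[0,1,0,0],[-1,-1,1,0],[2,-2,-1,1]] U=[[-2,0,0,2],[0,-2,1,-2],[0,0,-1,-1],[0,0,0,1]]

  row1 -= 0·row0 → [0,-2,1,-2]
  row2 -= -1·row0 → [0,2,-2,1]
  row3 -= 2·row0 → [0,4,-1,6]
  row2 -= -1·row1 → [0,0,-1,-1]
  row3 -= -2·row1 → [0,0,1,2]
  row3 -= -1·row2 → [0,0,0,1]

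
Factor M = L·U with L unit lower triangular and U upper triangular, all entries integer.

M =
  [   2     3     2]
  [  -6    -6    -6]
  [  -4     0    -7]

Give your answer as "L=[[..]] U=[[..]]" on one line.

  R1 -= -3·R0 → [0,3,0]
  R2 -= -2·R0 → [0,6,-3]
  R2 -= 2·R1 → [0,0,-3]

L=[[1,0,0],[-3,1,0],[-2,2,1]] U=[[2,3,2],[0,3,0],[0,0,-3]]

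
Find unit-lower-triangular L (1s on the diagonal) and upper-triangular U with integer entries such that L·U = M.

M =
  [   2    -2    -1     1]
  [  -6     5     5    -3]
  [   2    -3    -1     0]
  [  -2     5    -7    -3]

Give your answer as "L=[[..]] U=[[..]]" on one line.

  r1 -= -3·r0 → [0,-1,2,0]
  r2 -= 1·r0 → [0,-1,0,-1]
  r3 -= -1·r0 → [0,3,-8,-2]
  r2 -= 1·r1 → [0,0,-2,-1]
  r3 -= -3·r1 → [0,0,-2,-2]
  r3 -= 1·r2 → [0,0,0,-1]

L=[[1,0,0,0],[-3,1,0,0],[1,1,1,0],[-1,-3,1,1]] U=[[2,-2,-1,1],[0,-1,2,0],[0,0,-2,-1],[0,0,0,-1]]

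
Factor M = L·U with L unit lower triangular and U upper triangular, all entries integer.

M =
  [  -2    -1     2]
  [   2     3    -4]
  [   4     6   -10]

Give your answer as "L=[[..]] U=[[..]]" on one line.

L=[[1,0,0],[-1,1,0],[-2,2,1]] U=[[-2,-1,2],[0,2,-2],[0,0,-2]]

  row1 -= -1·row0 → [0,2,-2]
  row2 -= -2·row0 → [0,4,-6]
  row2 -= 2·row1 → [0,0,-2]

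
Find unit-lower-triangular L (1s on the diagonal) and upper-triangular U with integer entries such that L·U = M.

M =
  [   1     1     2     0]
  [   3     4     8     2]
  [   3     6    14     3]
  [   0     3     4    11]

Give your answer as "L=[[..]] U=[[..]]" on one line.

  row1 -= 3·row0 → [0,1,2,2]
  row2 -= 3·row0 → [0,3,8,3]
  row3 -= 0·row0 → [0,3,4,11]
  row2 -= 3·row1 → [0,0,2,-3]
  row3 -= 3·row1 → [0,0,-2,5]
  row3 -= -1·row2 → [0,0,0,2]

L=[[1,0,0,0],[3,1,0,0],[3,3,1,0],[0,3,-1,1]] U=[[1,1,2,0],[0,1,2,2],[0,0,2,-3],[0,0,0,2]]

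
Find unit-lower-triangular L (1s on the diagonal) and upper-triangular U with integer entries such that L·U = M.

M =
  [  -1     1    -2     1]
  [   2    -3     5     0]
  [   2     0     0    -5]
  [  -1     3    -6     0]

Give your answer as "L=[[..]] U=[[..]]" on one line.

  r1 -= -2·r0 → [0,-1,1,2]
  r2 -= -2·r0 → [0,2,-4,-3]
  r3 -= 1·r0 → [0,2,-4,-1]
  r2 -= -2·r1 → [0,0,-2,1]
  r3 -= -2·r1 → [0,0,-2,3]
  r3 -= 1·r2 → [0,0,0,2]

L=[[1,0,0,0],[-2,1,0,0],[-2,-2,1,0],[1,-2,1,1]] U=[[-1,1,-2,1],[0,-1,1,2],[0,0,-2,1],[0,0,0,2]]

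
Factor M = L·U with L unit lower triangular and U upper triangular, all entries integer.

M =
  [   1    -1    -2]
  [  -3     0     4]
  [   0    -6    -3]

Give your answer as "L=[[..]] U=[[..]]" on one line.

L=[[1,0,0],[-3,1,0],[0,2,1]] U=[[1,-1,-2],[0,-3,-2],[0,0,1]]

  R1 -= -3·R0 → [0,-3,-2]
  R2 -= 0·R0 → [0,-6,-3]
  R2 -= 2·R1 → [0,0,1]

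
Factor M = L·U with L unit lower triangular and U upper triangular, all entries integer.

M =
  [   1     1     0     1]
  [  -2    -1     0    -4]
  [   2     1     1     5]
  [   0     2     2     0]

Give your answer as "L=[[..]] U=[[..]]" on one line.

L=[[1,0,0,0],[-2,1,0,0],[2,-1,1,0],[0,2,2,1]] U=[[1,1,0,1],[0,1,0,-2],[0,0,1,1],[0,0,0,2]]

  row1 -= -2·row0 → [0,1,0,-2]
  row2 -= 2·row0 → [0,-1,1,3]
  row3 -= 0·row0 → [0,2,2,0]
  row2 -= -1·row1 → [0,0,1,1]
  row3 -= 2·row1 → [0,0,2,4]
  row3 -= 2·row2 → [0,0,0,2]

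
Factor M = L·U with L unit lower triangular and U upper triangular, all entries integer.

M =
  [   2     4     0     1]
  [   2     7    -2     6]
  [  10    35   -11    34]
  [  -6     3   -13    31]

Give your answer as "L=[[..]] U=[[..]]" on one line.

L=[[1,0,0,0],[1,1,0,0],[5,5,1,0],[-3,5,3,1]] U=[[2,4,0,1],[0,3,-2,5],[0,0,-1,4],[0,0,0,-3]]

  R1 -= 1·R0 → [0,3,-2,5]
  R2 -= 5·R0 → [0,15,-11,29]
  R3 -= -3·R0 → [0,15,-13,34]
  R2 -= 5·R1 → [0,0,-1,4]
  R3 -= 5·R1 → [0,0,-3,9]
  R3 -= 3·R2 → [0,0,0,-3]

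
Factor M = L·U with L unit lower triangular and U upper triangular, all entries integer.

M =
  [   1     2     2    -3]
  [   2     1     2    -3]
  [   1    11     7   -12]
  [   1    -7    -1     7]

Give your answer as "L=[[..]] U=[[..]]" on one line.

  r1 -= 2·r0 → [0,-3,-2,3]
  r2 -= 1·r0 → [0,9,5,-9]
  r3 -= 1·r0 → [0,-9,-3,10]
  r2 -= -3·r1 → [0,0,-1,0]
  r3 -= 3·r1 → [0,0,3,1]
  r3 -= -3·r2 → [0,0,0,1]

L=[[1,0,0,0],[2,1,0,0],[1,-3,1,0],[1,3,-3,1]] U=[[1,2,2,-3],[0,-3,-2,3],[0,0,-1,0],[0,0,0,1]]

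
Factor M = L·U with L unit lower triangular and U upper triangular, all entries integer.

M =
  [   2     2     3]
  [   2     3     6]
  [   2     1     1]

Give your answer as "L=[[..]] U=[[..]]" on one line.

L=[[1,0,0],[1,1,0],[1,-1,1]] U=[[2,2,3],[0,1,3],[0,0,1]]

  R1 -= 1·R0 → [0,1,3]
  R2 -= 1·R0 → [0,-1,-2]
  R2 -= -1·R1 → [0,0,1]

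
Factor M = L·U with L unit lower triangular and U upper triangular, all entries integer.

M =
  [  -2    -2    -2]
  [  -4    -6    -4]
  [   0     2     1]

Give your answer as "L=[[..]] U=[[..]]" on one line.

L=[[1,0,0],[2,1,0],[0,-1,1]] U=[[-2,-2,-2],[0,-2,0],[0,0,1]]

  row1 -= 2·row0 → [0,-2,0]
  row2 -= 0·row0 → [0,2,1]
  row2 -= -1·row1 → [0,0,1]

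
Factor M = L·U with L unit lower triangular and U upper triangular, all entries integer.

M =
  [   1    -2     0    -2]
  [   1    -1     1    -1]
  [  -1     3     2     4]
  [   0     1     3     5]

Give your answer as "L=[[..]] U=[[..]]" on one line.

L=[[1,0,0,0],[1,1,0,0],[-1,1,1,0],[0,1,2,1]] U=[[1,-2,0,-2],[0,1,1,1],[0,0,1,1],[0,0,0,2]]

  R1 -= 1·R0 → [0,1,1,1]
  R2 -= -1·R0 → [0,1,2,2]
  R3 -= 0·R0 → [0,1,3,5]
  R2 -= 1·R1 → [0,0,1,1]
  R3 -= 1·R1 → [0,0,2,4]
  R3 -= 2·R2 → [0,0,0,2]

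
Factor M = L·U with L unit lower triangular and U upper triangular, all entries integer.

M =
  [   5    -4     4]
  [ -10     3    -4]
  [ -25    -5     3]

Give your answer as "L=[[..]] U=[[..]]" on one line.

  row1 -= -2·row0 → [0,-5,4]
  row2 -= -5·row0 → [0,-25,23]
  row2 -= 5·row1 → [0,0,3]

L=[[1,0,0],[-2,1,0],[-5,5,1]] U=[[5,-4,4],[0,-5,4],[0,0,3]]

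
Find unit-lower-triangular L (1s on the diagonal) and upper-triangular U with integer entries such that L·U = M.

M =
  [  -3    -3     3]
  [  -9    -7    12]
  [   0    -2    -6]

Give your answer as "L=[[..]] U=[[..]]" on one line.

L=[[1,0,0],[3,1,0],[0,-1,1]] U=[[-3,-3,3],[0,2,3],[0,0,-3]]

  r1 -= 3·r0 → [0,2,3]
  r2 -= 0·r0 → [0,-2,-6]
  r2 -= -1·r1 → [0,0,-3]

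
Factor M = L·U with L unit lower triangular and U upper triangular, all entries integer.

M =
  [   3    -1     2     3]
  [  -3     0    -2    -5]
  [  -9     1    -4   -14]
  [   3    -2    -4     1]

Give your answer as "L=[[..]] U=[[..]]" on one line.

  r1 -= -1·r0 → [0,-1,0,-2]
  r2 -= -3·r0 → [0,-2,2,-5]
  r3 -= 1·r0 → [0,-1,-6,-2]
  r2 -= 2·r1 → [0,0,2,-1]
  r3 -= 1·r1 → [0,0,-6,0]
  r3 -= -3·r2 → [0,0,0,-3]

L=[[1,0,0,0],[-1,1,0,0],[-3,2,1,0],[1,1,-3,1]] U=[[3,-1,2,3],[0,-1,0,-2],[0,0,2,-1],[0,0,0,-3]]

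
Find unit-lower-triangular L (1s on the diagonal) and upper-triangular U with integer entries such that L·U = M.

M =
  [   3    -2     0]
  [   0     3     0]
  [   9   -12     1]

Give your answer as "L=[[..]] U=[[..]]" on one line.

  R1 -= 0·R0 → [0,3,0]
  R2 -= 3·R0 → [0,-6,1]
  R2 -= -2·R1 → [0,0,1]

L=[[1,0,0],[0,1,0],[3,-2,1]] U=[[3,-2,0],[0,3,0],[0,0,1]]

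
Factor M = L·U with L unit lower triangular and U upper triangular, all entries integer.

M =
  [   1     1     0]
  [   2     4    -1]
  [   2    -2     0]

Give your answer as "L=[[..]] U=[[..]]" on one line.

L=[[1,0,0],[2,1,0],[2,-2,1]] U=[[1,1,0],[0,2,-1],[0,0,-2]]

  R1 -= 2·R0 → [0,2,-1]
  R2 -= 2·R0 → [0,-4,0]
  R2 -= -2·R1 → [0,0,-2]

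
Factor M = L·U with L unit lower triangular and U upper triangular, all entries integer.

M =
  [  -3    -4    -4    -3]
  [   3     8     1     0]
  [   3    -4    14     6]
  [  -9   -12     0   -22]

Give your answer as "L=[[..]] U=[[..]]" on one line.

  r1 -= -1·r0 → [0,4,-3,-3]
  r2 -= -1·r0 → [0,-8,10,3]
  r3 -= 3·r0 → [0,0,12,-13]
  r2 -= -2·r1 → [0,0,4,-3]
  r3 -= 0·r1 → [0,0,12,-13]
  r3 -= 3·r2 → [0,0,0,-4]

L=[[1,0,0,0],[-1,1,0,0],[-1,-2,1,0],[3,0,3,1]] U=[[-3,-4,-4,-3],[0,4,-3,-3],[0,0,4,-3],[0,0,0,-4]]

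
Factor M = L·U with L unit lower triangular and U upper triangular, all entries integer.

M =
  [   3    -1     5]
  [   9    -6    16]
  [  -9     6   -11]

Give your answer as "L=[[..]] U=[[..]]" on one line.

L=[[1,0,0],[3,1,0],[-3,-1,1]] U=[[3,-1,5],[0,-3,1],[0,0,5]]

  R1 -= 3·R0 → [0,-3,1]
  R2 -= -3·R0 → [0,3,4]
  R2 -= -1·R1 → [0,0,5]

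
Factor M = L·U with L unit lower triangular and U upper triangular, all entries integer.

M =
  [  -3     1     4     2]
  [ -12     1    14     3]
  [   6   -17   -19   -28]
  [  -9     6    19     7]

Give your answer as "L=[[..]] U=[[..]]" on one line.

  r1 -= 4·r0 → [0,-3,-2,-5]
  r2 -= -2·r0 → [0,-15,-11,-24]
  r3 -= 3·r0 → [0,3,7,1]
  r2 -= 5·r1 → [0,0,-1,1]
  r3 -= -1·r1 → [0,0,5,-4]
  r3 -= -5·r2 → [0,0,0,1]

L=[[1,0,0,0],[4,1,0,0],[-2,5,1,0],[3,-1,-5,1]] U=[[-3,1,4,2],[0,-3,-2,-5],[0,0,-1,1],[0,0,0,1]]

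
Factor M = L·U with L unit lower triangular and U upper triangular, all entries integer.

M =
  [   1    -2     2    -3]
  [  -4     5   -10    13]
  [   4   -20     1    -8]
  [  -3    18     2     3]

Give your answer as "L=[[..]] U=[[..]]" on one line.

  row1 -= -4·row0 → [0,-3,-2,1]
  row2 -= 4·row0 → [0,-12,-7,4]
  row3 -= -3·row0 → [0,12,8,-6]
  row2 -= 4·row1 → [0,0,1,0]
  row3 -= -4·row1 → [0,0,0,-2]
  row3 -= 0·row2 → [0,0,0,-2]

L=[[1,0,0,0],[-4,1,0,0],[4,4,1,0],[-3,-4,0,1]] U=[[1,-2,2,-3],[0,-3,-2,1],[0,0,1,0],[0,0,0,-2]]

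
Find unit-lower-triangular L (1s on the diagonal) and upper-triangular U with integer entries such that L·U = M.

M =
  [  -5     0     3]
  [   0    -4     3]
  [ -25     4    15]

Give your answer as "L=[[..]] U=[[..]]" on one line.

  r1 -= 0·r0 → [0,-4,3]
  r2 -= 5·r0 → [0,4,0]
  r2 -= -1·r1 → [0,0,3]

L=[[1,0,0],[0,1,0],[5,-1,1]] U=[[-5,0,3],[0,-4,3],[0,0,3]]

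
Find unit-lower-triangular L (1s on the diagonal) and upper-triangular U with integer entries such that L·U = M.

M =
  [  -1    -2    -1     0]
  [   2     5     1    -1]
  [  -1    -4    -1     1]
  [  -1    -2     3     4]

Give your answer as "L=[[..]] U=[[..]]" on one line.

L=[[1,0,0,0],[-2,1,0,0],[1,-2,1,0],[1,0,-2,1]] U=[[-1,-2,-1,0],[0,1,-1,-1],[0,0,-2,-1],[0,0,0,2]]

  R1 -= -2·R0 → [0,1,-1,-1]
  R2 -= 1·R0 → [0,-2,0,1]
  R3 -= 1·R0 → [0,0,4,4]
  R2 -= -2·R1 → [0,0,-2,-1]
  R3 -= 0·R1 → [0,0,4,4]
  R3 -= -2·R2 → [0,0,0,2]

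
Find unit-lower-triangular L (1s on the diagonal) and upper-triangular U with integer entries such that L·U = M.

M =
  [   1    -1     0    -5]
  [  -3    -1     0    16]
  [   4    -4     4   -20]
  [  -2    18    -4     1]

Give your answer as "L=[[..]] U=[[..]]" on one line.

L=[[1,0,0,0],[-3,1,0,0],[4,0,1,0],[-2,-4,-1,1]] U=[[1,-1,0,-5],[0,-4,0,1],[0,0,4,0],[0,0,0,-5]]

  r1 -= -3·r0 → [0,-4,0,1]
  r2 -= 4·r0 → [0,0,4,0]
  r3 -= -2·r0 → [0,16,-4,-9]
  r2 -= 0·r1 → [0,0,4,0]
  r3 -= -4·r1 → [0,0,-4,-5]
  r3 -= -1·r2 → [0,0,0,-5]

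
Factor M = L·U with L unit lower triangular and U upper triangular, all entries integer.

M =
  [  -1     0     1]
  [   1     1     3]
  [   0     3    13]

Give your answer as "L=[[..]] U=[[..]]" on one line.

L=[[1,0,0],[-1,1,0],[0,3,1]] U=[[-1,0,1],[0,1,4],[0,0,1]]

  R1 -= -1·R0 → [0,1,4]
  R2 -= 0·R0 → [0,3,13]
  R2 -= 3·R1 → [0,0,1]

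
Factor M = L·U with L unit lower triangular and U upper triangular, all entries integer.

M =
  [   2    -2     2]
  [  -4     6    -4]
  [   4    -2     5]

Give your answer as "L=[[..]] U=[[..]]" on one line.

L=[[1,0,0],[-2,1,0],[2,1,1]] U=[[2,-2,2],[0,2,0],[0,0,1]]

  r1 -= -2·r0 → [0,2,0]
  r2 -= 2·r0 → [0,2,1]
  r2 -= 1·r1 → [0,0,1]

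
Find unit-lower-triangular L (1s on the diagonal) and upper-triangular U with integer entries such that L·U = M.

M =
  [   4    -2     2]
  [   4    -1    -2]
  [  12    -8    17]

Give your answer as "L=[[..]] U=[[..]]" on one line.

  r1 -= 1·r0 → [0,1,-4]
  r2 -= 3·r0 → [0,-2,11]
  r2 -= -2·r1 → [0,0,3]

L=[[1,0,0],[1,1,0],[3,-2,1]] U=[[4,-2,2],[0,1,-4],[0,0,3]]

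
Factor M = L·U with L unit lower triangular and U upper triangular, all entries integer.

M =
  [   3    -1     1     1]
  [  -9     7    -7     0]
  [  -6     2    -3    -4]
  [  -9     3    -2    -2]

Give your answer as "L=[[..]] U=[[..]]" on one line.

  R1 -= -3·R0 → [0,4,-4,3]
  R2 -= -2·R0 → [0,0,-1,-2]
  R3 -= -3·R0 → [0,0,1,1]
  R2 -= 0·R1 → [0,0,-1,-2]
  R3 -= 0·R1 → [0,0,1,1]
  R3 -= -1·R2 → [0,0,0,-1]

L=[[1,0,0,0],[-3,1,0,0],[-2,0,1,0],[-3,0,-1,1]] U=[[3,-1,1,1],[0,4,-4,3],[0,0,-1,-2],[0,0,0,-1]]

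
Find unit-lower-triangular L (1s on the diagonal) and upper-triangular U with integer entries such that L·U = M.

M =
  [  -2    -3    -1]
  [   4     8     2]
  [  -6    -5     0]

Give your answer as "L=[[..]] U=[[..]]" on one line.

  r1 -= -2·r0 → [0,2,0]
  r2 -= 3·r0 → [0,4,3]
  r2 -= 2·r1 → [0,0,3]

L=[[1,0,0],[-2,1,0],[3,2,1]] U=[[-2,-3,-1],[0,2,0],[0,0,3]]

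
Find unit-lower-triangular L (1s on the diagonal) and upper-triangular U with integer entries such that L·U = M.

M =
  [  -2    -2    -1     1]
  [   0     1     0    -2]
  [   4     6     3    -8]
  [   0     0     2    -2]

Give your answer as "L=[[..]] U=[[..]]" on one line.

  row1 -= 0·row0 → [0,1,0,-2]
  row2 -= -2·row0 → [0,2,1,-6]
  row3 -= 0·row0 → [0,0,2,-2]
  row2 -= 2·row1 → [0,0,1,-2]
  row3 -= 0·row1 → [0,0,2,-2]
  row3 -= 2·row2 → [0,0,0,2]

L=[[1,0,0,0],[0,1,0,0],[-2,2,1,0],[0,0,2,1]] U=[[-2,-2,-1,1],[0,1,0,-2],[0,0,1,-2],[0,0,0,2]]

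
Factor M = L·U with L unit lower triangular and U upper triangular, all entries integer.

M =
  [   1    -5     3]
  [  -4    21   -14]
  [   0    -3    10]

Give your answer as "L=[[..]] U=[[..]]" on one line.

  row1 -= -4·row0 → [0,1,-2]
  row2 -= 0·row0 → [0,-3,10]
  row2 -= -3·row1 → [0,0,4]

L=[[1,0,0],[-4,1,0],[0,-3,1]] U=[[1,-5,3],[0,1,-2],[0,0,4]]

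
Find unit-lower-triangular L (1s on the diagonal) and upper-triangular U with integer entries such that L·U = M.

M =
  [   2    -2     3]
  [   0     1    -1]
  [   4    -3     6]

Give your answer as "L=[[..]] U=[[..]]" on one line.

L=[[1,0,0],[0,1,0],[2,1,1]] U=[[2,-2,3],[0,1,-1],[0,0,1]]

  r1 -= 0·r0 → [0,1,-1]
  r2 -= 2·r0 → [0,1,0]
  r2 -= 1·r1 → [0,0,1]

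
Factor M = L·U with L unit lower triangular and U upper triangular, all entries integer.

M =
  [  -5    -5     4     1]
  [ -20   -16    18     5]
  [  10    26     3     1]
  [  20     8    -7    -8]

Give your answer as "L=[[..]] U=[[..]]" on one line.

L=[[1,0,0,0],[4,1,0,0],[-2,4,1,0],[-4,-3,5,1]] U=[[-5,-5,4,1],[0,4,2,1],[0,0,3,-1],[0,0,0,4]]

  r1 -= 4·r0 → [0,4,2,1]
  r2 -= -2·r0 → [0,16,11,3]
  r3 -= -4·r0 → [0,-12,9,-4]
  r2 -= 4·r1 → [0,0,3,-1]
  r3 -= -3·r1 → [0,0,15,-1]
  r3 -= 5·r2 → [0,0,0,4]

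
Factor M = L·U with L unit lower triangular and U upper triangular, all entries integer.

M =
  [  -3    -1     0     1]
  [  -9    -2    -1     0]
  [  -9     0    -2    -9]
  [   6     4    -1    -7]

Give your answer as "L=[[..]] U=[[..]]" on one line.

L=[[1,0,0,0],[3,1,0,0],[3,3,1,0],[-2,2,1,1]] U=[[-3,-1,0,1],[0,1,-1,-3],[0,0,1,-3],[0,0,0,4]]

  R1 -= 3·R0 → [0,1,-1,-3]
  R2 -= 3·R0 → [0,3,-2,-12]
  R3 -= -2·R0 → [0,2,-1,-5]
  R2 -= 3·R1 → [0,0,1,-3]
  R3 -= 2·R1 → [0,0,1,1]
  R3 -= 1·R2 → [0,0,0,4]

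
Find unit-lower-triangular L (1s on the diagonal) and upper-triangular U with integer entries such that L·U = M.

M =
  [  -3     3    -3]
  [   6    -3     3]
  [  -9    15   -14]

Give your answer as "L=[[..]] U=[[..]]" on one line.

  R1 -= -2·R0 → [0,3,-3]
  R2 -= 3·R0 → [0,6,-5]
  R2 -= 2·R1 → [0,0,1]

L=[[1,0,0],[-2,1,0],[3,2,1]] U=[[-3,3,-3],[0,3,-3],[0,0,1]]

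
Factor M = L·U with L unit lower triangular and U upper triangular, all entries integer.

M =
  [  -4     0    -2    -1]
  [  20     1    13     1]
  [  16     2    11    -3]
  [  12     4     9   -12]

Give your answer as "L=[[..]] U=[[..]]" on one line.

  row1 -= -5·row0 → [0,1,3,-4]
  row2 -= -4·row0 → [0,2,3,-7]
  row3 -= -3·row0 → [0,4,3,-15]
  row2 -= 2·row1 → [0,0,-3,1]
  row3 -= 4·row1 → [0,0,-9,1]
  row3 -= 3·row2 → [0,0,0,-2]

L=[[1,0,0,0],[-5,1,0,0],[-4,2,1,0],[-3,4,3,1]] U=[[-4,0,-2,-1],[0,1,3,-4],[0,0,-3,1],[0,0,0,-2]]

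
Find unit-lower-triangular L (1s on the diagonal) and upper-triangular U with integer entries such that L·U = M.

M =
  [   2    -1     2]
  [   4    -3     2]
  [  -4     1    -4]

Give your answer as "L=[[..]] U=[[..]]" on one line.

  R1 -= 2·R0 → [0,-1,-2]
  R2 -= -2·R0 → [0,-1,0]
  R2 -= 1·R1 → [0,0,2]

L=[[1,0,0],[2,1,0],[-2,1,1]] U=[[2,-1,2],[0,-1,-2],[0,0,2]]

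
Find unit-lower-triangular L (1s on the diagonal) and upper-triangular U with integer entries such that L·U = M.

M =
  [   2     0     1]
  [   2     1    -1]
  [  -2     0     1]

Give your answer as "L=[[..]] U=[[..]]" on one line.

L=[[1,0,0],[1,1,0],[-1,0,1]] U=[[2,0,1],[0,1,-2],[0,0,2]]

  row1 -= 1·row0 → [0,1,-2]
  row2 -= -1·row0 → [0,0,2]
  row2 -= 0·row1 → [0,0,2]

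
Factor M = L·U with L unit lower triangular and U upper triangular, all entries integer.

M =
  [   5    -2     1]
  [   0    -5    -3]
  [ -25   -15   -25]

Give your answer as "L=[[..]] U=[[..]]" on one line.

L=[[1,0,0],[0,1,0],[-5,5,1]] U=[[5,-2,1],[0,-5,-3],[0,0,-5]]

  r1 -= 0·r0 → [0,-5,-3]
  r2 -= -5·r0 → [0,-25,-20]
  r2 -= 5·r1 → [0,0,-5]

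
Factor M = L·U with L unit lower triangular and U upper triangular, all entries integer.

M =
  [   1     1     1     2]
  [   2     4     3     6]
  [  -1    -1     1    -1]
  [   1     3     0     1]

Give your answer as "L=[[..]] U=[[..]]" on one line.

  R1 -= 2·R0 → [0,2,1,2]
  R2 -= -1·R0 → [0,0,2,1]
  R3 -= 1·R0 → [0,2,-1,-1]
  R2 -= 0·R1 → [0,0,2,1]
  R3 -= 1·R1 → [0,0,-2,-3]
  R3 -= -1·R2 → [0,0,0,-2]

L=[[1,0,0,0],[2,1,0,0],[-1,0,1,0],[1,1,-1,1]] U=[[1,1,1,2],[0,2,1,2],[0,0,2,1],[0,0,0,-2]]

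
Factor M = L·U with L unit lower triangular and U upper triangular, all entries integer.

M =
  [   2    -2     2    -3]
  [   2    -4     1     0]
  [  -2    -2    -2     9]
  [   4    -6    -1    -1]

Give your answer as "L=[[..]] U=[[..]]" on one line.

  r1 -= 1·r0 → [0,-2,-1,3]
  r2 -= -1·r0 → [0,-4,0,6]
  r3 -= 2·r0 → [0,-2,-5,5]
  r2 -= 2·r1 → [0,0,2,0]
  r3 -= 1·r1 → [0,0,-4,2]
  r3 -= -2·r2 → [0,0,0,2]

L=[[1,0,0,0],[1,1,0,0],[-1,2,1,0],[2,1,-2,1]] U=[[2,-2,2,-3],[0,-2,-1,3],[0,0,2,0],[0,0,0,2]]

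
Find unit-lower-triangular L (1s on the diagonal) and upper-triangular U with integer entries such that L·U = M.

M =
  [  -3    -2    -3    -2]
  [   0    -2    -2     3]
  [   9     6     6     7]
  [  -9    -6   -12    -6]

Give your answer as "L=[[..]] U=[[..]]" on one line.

  R1 -= 0·R0 → [0,-2,-2,3]
  R2 -= -3·R0 → [0,0,-3,1]
  R3 -= 3·R0 → [0,0,-3,0]
  R2 -= 0·R1 → [0,0,-3,1]
  R3 -= 0·R1 → [0,0,-3,0]
  R3 -= 1·R2 → [0,0,0,-1]

L=[[1,0,0,0],[0,1,0,0],[-3,0,1,0],[3,0,1,1]] U=[[-3,-2,-3,-2],[0,-2,-2,3],[0,0,-3,1],[0,0,0,-1]]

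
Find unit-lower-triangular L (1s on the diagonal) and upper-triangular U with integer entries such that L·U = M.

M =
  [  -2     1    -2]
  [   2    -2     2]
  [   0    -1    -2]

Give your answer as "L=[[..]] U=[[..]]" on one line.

L=[[1,0,0],[-1,1,0],[0,1,1]] U=[[-2,1,-2],[0,-1,0],[0,0,-2]]

  row1 -= -1·row0 → [0,-1,0]
  row2 -= 0·row0 → [0,-1,-2]
  row2 -= 1·row1 → [0,0,-2]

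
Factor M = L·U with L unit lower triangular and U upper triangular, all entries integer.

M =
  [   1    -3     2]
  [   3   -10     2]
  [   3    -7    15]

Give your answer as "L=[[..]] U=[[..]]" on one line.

L=[[1,0,0],[3,1,0],[3,-2,1]] U=[[1,-3,2],[0,-1,-4],[0,0,1]]

  row1 -= 3·row0 → [0,-1,-4]
  row2 -= 3·row0 → [0,2,9]
  row2 -= -2·row1 → [0,0,1]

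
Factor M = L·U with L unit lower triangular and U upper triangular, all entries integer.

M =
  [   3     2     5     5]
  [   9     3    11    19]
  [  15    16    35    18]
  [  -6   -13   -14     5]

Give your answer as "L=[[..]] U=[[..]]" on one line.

  R1 -= 3·R0 → [0,-3,-4,4]
  R2 -= 5·R0 → [0,6,10,-7]
  R3 -= -2·R0 → [0,-9,-4,15]
  R2 -= -2·R1 → [0,0,2,1]
  R3 -= 3·R1 → [0,0,8,3]
  R3 -= 4·R2 → [0,0,0,-1]

L=[[1,0,0,0],[3,1,0,0],[5,-2,1,0],[-2,3,4,1]] U=[[3,2,5,5],[0,-3,-4,4],[0,0,2,1],[0,0,0,-1]]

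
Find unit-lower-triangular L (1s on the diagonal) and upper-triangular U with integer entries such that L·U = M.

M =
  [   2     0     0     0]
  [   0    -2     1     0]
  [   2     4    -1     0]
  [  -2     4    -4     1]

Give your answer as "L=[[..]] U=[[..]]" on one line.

L=[[1,0,0,0],[0,1,0,0],[1,-2,1,0],[-1,-2,-2,1]] U=[[2,0,0,0],[0,-2,1,0],[0,0,1,0],[0,0,0,1]]

  R1 -= 0·R0 → [0,-2,1,0]
  R2 -= 1·R0 → [0,4,-1,0]
  R3 -= -1·R0 → [0,4,-4,1]
  R2 -= -2·R1 → [0,0,1,0]
  R3 -= -2·R1 → [0,0,-2,1]
  R3 -= -2·R2 → [0,0,0,1]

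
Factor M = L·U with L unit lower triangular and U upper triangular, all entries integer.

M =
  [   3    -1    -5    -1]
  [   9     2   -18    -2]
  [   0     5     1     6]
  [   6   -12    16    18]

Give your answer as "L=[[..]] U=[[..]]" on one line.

L=[[1,0,0,0],[3,1,0,0],[0,1,1,0],[2,-2,5,1]] U=[[3,-1,-5,-1],[0,5,-3,1],[0,0,4,5],[0,0,0,-3]]

  row1 -= 3·row0 → [0,5,-3,1]
  row2 -= 0·row0 → [0,5,1,6]
  row3 -= 2·row0 → [0,-10,26,20]
  row2 -= 1·row1 → [0,0,4,5]
  row3 -= -2·row1 → [0,0,20,22]
  row3 -= 5·row2 → [0,0,0,-3]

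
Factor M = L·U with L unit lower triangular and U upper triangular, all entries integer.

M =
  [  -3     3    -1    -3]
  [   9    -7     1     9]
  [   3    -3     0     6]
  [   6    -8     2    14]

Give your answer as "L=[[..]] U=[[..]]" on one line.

  R1 -= -3·R0 → [0,2,-2,0]
  R2 -= -1·R0 → [0,0,-1,3]
  R3 -= -2·R0 → [0,-2,0,8]
  R2 -= 0·R1 → [0,0,-1,3]
  R3 -= -1·R1 → [0,0,-2,8]
  R3 -= 2·R2 → [0,0,0,2]

L=[[1,0,0,0],[-3,1,0,0],[-1,0,1,0],[-2,-1,2,1]] U=[[-3,3,-1,-3],[0,2,-2,0],[0,0,-1,3],[0,0,0,2]]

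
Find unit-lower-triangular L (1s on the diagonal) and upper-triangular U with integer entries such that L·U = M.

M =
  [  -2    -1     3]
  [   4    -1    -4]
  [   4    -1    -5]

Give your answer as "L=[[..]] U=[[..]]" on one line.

L=[[1,0,0],[-2,1,0],[-2,1,1]] U=[[-2,-1,3],[0,-3,2],[0,0,-1]]

  R1 -= -2·R0 → [0,-3,2]
  R2 -= -2·R0 → [0,-3,1]
  R2 -= 1·R1 → [0,0,-1]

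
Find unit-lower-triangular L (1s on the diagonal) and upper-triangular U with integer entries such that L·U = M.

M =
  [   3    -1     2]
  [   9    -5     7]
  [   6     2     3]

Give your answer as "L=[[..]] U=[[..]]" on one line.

  r1 -= 3·r0 → [0,-2,1]
  r2 -= 2·r0 → [0,4,-1]
  r2 -= -2·r1 → [0,0,1]

L=[[1,0,0],[3,1,0],[2,-2,1]] U=[[3,-1,2],[0,-2,1],[0,0,1]]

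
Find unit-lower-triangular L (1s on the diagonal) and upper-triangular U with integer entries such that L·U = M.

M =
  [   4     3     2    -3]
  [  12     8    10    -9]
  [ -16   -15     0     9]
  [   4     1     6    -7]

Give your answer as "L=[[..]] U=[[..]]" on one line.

L=[[1,0,0,0],[3,1,0,0],[-4,3,1,0],[1,2,1,1]] U=[[4,3,2,-3],[0,-1,4,0],[0,0,-4,-3],[0,0,0,-1]]

  row1 -= 3·row0 → [0,-1,4,0]
  row2 -= -4·row0 → [0,-3,8,-3]
  row3 -= 1·row0 → [0,-2,4,-4]
  row2 -= 3·row1 → [0,0,-4,-3]
  row3 -= 2·row1 → [0,0,-4,-4]
  row3 -= 1·row2 → [0,0,0,-1]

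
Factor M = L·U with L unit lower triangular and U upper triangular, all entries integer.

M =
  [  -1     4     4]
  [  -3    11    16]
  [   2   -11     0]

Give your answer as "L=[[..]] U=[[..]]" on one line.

L=[[1,0,0],[3,1,0],[-2,3,1]] U=[[-1,4,4],[0,-1,4],[0,0,-4]]

  R1 -= 3·R0 → [0,-1,4]
  R2 -= -2·R0 → [0,-3,8]
  R2 -= 3·R1 → [0,0,-4]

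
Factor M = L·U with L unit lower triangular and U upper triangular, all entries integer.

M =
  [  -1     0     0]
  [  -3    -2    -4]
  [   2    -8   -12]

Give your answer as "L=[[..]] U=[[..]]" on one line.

  r1 -= 3·r0 → [0,-2,-4]
  r2 -= -2·r0 → [0,-8,-12]
  r2 -= 4·r1 → [0,0,4]

L=[[1,0,0],[3,1,0],[-2,4,1]] U=[[-1,0,0],[0,-2,-4],[0,0,4]]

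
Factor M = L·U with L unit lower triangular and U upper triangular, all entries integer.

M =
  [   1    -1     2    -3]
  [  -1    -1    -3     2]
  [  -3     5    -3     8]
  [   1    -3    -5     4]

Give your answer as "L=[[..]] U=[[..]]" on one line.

  r1 -= -1·r0 → [0,-2,-1,-1]
  r2 -= -3·r0 → [0,2,3,-1]
  r3 -= 1·r0 → [0,-2,-7,7]
  r2 -= -1·r1 → [0,0,2,-2]
  r3 -= 1·r1 → [0,0,-6,8]
  r3 -= -3·r2 → [0,0,0,2]

L=[[1,0,0,0],[-1,1,0,0],[-3,-1,1,0],[1,1,-3,1]] U=[[1,-1,2,-3],[0,-2,-1,-1],[0,0,2,-2],[0,0,0,2]]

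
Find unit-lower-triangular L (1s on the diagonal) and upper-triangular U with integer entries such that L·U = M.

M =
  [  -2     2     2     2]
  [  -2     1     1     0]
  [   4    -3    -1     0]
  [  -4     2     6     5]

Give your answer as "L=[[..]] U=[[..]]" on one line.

  r1 -= 1·r0 → [0,-1,-1,-2]
  r2 -= -2·r0 → [0,1,3,4]
  r3 -= 2·r0 → [0,-2,2,1]
  r2 -= -1·r1 → [0,0,2,2]
  r3 -= 2·r1 → [0,0,4,5]
  r3 -= 2·r2 → [0,0,0,1]

L=[[1,0,0,0],[1,1,0,0],[-2,-1,1,0],[2,2,2,1]] U=[[-2,2,2,2],[0,-1,-1,-2],[0,0,2,2],[0,0,0,1]]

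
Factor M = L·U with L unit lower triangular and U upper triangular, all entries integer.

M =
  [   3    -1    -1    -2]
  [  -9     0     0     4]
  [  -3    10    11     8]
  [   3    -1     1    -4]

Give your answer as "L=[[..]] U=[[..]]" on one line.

L=[[1,0,0,0],[-3,1,0,0],[-1,-3,1,0],[1,0,2,1]] U=[[3,-1,-1,-2],[0,-3,-3,-2],[0,0,1,0],[0,0,0,-2]]

  r1 -= -3·r0 → [0,-3,-3,-2]
  r2 -= -1·r0 → [0,9,10,6]
  r3 -= 1·r0 → [0,0,2,-2]
  r2 -= -3·r1 → [0,0,1,0]
  r3 -= 0·r1 → [0,0,2,-2]
  r3 -= 2·r2 → [0,0,0,-2]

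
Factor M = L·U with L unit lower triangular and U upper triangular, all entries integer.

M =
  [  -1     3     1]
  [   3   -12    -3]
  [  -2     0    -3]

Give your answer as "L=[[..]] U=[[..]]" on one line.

L=[[1,0,0],[-3,1,0],[2,2,1]] U=[[-1,3,1],[0,-3,0],[0,0,-5]]

  r1 -= -3·r0 → [0,-3,0]
  r2 -= 2·r0 → [0,-6,-5]
  r2 -= 2·r1 → [0,0,-5]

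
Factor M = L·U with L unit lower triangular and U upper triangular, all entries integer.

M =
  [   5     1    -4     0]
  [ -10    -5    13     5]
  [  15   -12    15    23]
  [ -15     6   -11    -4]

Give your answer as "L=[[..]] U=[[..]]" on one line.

  row1 -= -2·row0 → [0,-3,5,5]
  row2 -= 3·row0 → [0,-15,27,23]
  row3 -= -3·row0 → [0,9,-23,-4]
  row2 -= 5·row1 → [0,0,2,-2]
  row3 -= -3·row1 → [0,0,-8,11]
  row3 -= -4·row2 → [0,0,0,3]

L=[[1,0,0,0],[-2,1,0,0],[3,5,1,0],[-3,-3,-4,1]] U=[[5,1,-4,0],[0,-3,5,5],[0,0,2,-2],[0,0,0,3]]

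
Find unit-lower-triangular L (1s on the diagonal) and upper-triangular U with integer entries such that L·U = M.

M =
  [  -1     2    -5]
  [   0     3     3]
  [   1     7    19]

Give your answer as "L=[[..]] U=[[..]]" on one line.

  row1 -= 0·row0 → [0,3,3]
  row2 -= -1·row0 → [0,9,14]
  row2 -= 3·row1 → [0,0,5]

L=[[1,0,0],[0,1,0],[-1,3,1]] U=[[-1,2,-5],[0,3,3],[0,0,5]]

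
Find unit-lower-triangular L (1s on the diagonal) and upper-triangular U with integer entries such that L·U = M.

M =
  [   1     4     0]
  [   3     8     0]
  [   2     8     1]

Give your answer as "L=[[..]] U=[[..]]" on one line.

  row1 -= 3·row0 → [0,-4,0]
  row2 -= 2·row0 → [0,0,1]
  row2 -= 0·row1 → [0,0,1]

L=[[1,0,0],[3,1,0],[2,0,1]] U=[[1,4,0],[0,-4,0],[0,0,1]]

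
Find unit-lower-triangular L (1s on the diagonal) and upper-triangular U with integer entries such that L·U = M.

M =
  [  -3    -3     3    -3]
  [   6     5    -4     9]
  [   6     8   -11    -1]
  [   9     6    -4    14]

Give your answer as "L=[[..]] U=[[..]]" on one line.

  R1 -= -2·R0 → [0,-1,2,3]
  R2 -= -2·R0 → [0,2,-5,-7]
  R3 -= -3·R0 → [0,-3,5,5]
  R2 -= -2·R1 → [0,0,-1,-1]
  R3 -= 3·R1 → [0,0,-1,-4]
  R3 -= 1·R2 → [0,0,0,-3]

L=[[1,0,0,0],[-2,1,0,0],[-2,-2,1,0],[-3,3,1,1]] U=[[-3,-3,3,-3],[0,-1,2,3],[0,0,-1,-1],[0,0,0,-3]]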